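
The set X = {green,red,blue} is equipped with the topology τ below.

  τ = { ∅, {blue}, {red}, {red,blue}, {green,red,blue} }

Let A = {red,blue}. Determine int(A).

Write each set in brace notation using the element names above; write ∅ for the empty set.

interior: largest open inside A is {red,blue} (from ∅, {red}, {blue}, {red,blue})

{red,blue}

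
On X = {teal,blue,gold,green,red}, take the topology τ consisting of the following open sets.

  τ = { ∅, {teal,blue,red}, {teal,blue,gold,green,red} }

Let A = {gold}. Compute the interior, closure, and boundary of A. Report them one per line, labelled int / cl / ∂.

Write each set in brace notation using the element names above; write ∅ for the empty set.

U open, U⊆A: ∅. int(A) = ⋃ = ∅
X∖A={teal,blue,green,red}, int(X∖A)={teal,blue,red}, hence cl(A)={gold,green}
∂A: remove int from cl → {gold,green}

int(A) = ∅
cl(A)  = {gold,green}
∂A     = {gold,green}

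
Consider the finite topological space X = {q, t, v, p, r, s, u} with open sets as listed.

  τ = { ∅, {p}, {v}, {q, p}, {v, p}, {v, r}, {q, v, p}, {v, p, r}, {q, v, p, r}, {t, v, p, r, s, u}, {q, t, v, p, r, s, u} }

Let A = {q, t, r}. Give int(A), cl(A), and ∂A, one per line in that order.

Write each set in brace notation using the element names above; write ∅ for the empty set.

open subsets of A: ∅; so int(A) = ∅
closure: X∖int(X∖A) = X∖{v, p} = {q, t, r, s, u}
∂A = {q, t, r, s, u} minus ∅ = {q, t, r, s, u}

int(A) = ∅
cl(A)  = {q, t, r, s, u}
∂A     = {q, t, r, s, u}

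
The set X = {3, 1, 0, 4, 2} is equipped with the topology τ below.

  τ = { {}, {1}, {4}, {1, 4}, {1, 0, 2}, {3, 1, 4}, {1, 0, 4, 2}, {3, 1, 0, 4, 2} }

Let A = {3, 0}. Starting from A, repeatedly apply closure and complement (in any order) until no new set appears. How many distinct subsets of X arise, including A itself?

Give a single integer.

6

cl via duality: int({1, 4, 2}) = {1, 4}, so X∖{1, 4} = {3, 0, 2}
Write k for closure, c for complement:
  1. A     = {3, 0}
  2. kA    = {3, 0, 2}
  3. cA    = {1, 4, 2}
  4. ckA   = {1, 4}
  5. kcA   = {3, 1, 0, 4, 2}
  6. ckcA  = {}
applying k or c yields no new set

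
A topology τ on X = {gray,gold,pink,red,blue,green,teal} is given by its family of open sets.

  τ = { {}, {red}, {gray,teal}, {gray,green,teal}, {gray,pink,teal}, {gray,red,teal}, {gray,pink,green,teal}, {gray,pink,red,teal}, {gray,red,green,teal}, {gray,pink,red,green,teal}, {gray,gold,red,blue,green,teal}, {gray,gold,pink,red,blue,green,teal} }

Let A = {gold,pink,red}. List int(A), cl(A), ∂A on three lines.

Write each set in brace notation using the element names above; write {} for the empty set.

open subsets of A: {}, {red}; so int(A) = {red}
closure: X∖int(X∖A) = X∖{gray,green,teal} = {gold,pink,red,blue}
∂A = {gold,pink,red,blue} minus {red} = {gold,pink,blue}

int(A) = {red}
cl(A)  = {gold,pink,red,blue}
∂A     = {gold,pink,blue}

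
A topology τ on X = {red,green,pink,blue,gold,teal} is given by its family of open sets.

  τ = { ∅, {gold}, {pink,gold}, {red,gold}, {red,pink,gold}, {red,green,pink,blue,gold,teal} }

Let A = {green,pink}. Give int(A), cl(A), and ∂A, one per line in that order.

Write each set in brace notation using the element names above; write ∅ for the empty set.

opens ⊆ A: ∅; union → int = ∅
complement {red,blue,gold,teal}; its interior {red,gold}; cl(A) = X∖{red,gold} = {green,pink,blue,teal}
boundary = {green,pink,blue,teal} ∖ ∅ = {green,pink,blue,teal}

int(A) = ∅
cl(A)  = {green,pink,blue,teal}
∂A     = {green,pink,blue,teal}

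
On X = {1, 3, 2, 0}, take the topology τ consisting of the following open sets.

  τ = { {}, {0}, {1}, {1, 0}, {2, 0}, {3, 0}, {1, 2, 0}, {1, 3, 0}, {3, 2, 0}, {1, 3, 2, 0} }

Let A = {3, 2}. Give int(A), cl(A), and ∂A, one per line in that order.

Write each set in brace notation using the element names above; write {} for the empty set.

interior: largest open inside A is {} (from {})
cl via duality: int({1, 0}) = {1, 0}, so X∖{1, 0} = {3, 2}
cl∖int = {3, 2}

int(A) = {}
cl(A)  = {3, 2}
∂A     = {3, 2}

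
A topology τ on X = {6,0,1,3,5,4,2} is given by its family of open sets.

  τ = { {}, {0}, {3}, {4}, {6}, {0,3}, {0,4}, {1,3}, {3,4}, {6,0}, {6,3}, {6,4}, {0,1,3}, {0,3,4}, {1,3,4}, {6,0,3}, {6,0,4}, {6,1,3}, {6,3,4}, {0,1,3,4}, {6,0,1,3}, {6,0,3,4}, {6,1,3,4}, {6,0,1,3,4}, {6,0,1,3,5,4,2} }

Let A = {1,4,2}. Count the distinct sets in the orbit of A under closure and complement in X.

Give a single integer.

8

complement {6,0,3,5}; its interior {6,0,3}; cl(A) = X∖{6,0,3} = {1,5,4,2}
With k = closure, c = complement:
  1. A     = {1,4,2}
  2. kA    = {1,5,4,2}
  3. cA    = {6,0,3,5}
  4. ckA   = {6,0,3}
  5. kcA   = {6,0,1,3,5,2}
  6. ckcA  = {4}
  7. kckcA = {5,4,2}
  8. ckckcA = {6,0,1,3}
k, c of each give nothing new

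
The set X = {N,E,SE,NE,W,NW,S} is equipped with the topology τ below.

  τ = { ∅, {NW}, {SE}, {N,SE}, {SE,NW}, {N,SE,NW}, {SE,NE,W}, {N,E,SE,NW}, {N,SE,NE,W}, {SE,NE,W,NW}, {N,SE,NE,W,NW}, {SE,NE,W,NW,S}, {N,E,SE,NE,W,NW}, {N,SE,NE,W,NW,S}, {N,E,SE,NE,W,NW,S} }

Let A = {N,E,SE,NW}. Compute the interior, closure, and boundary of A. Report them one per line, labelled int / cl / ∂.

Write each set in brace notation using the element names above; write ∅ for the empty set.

open subsets of A: ∅, {NW}, {SE}, {N,SE}, {SE,NW}, {N,SE,NW}, {N,E,SE,NW}; so int(A) = {N,E,SE,NW}
closure: X∖int(X∖A) = X∖∅ = {N,E,SE,NE,W,NW,S}
∂A = {N,E,SE,NE,W,NW,S} minus {N,E,SE,NW} = {NE,W,S}

int(A) = {N,E,SE,NW}
cl(A)  = {N,E,SE,NE,W,NW,S}
∂A     = {NE,W,S}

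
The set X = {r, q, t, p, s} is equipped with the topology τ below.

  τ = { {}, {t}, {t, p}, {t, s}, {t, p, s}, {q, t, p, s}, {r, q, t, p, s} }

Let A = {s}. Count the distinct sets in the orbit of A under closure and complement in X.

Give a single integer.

closure: X∖int(X∖A) = X∖{t, p} = {r, q, s}
Let k=closure and c=complement:
  1. A     = {s}
  2. kA    = {r, q, s}
  3. cA    = {r, q, t, p}
  4. ckA   = {t, p}
  5. kcA   = {r, q, t, p, s}
  6. ckcA  = {}
— saturated at 6

6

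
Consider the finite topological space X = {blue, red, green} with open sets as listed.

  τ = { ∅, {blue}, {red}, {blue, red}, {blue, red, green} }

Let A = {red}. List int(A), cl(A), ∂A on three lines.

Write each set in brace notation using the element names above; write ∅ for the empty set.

int(A) = {red}
cl(A)  = {red, green}
∂A     = {green}

interior: largest open inside A is {red} (from ∅, {red})
cl via duality: int({blue, green}) = {blue}, so X∖{blue} = {red, green}
cl∖int = {green}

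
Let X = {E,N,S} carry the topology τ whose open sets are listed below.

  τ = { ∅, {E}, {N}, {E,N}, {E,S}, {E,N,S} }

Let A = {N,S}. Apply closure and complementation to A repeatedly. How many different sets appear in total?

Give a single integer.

cl via duality: int({E}) = {E}, so X∖{E} = {N,S}
Write k for closure, c for complement:
  1. A     = {N,S}
  2. cA    = {E}
  3. kcA   = {E,S}
  4. ckcA  = {N}
applying k or c yields no new set

4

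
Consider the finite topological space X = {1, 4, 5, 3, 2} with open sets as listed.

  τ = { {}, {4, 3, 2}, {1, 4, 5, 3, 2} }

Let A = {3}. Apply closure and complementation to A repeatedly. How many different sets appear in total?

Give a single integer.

cl via duality: int({1, 4, 5, 2}) = {}, so X∖{} = {1, 4, 5, 3, 2}
Write k for closure, c for complement:
  1. A     = {3}
  2. kA    = {1, 4, 5, 3, 2}
  3. cA    = {1, 4, 5, 2}
  4. ckA   = {}
applying k or c yields no new set

4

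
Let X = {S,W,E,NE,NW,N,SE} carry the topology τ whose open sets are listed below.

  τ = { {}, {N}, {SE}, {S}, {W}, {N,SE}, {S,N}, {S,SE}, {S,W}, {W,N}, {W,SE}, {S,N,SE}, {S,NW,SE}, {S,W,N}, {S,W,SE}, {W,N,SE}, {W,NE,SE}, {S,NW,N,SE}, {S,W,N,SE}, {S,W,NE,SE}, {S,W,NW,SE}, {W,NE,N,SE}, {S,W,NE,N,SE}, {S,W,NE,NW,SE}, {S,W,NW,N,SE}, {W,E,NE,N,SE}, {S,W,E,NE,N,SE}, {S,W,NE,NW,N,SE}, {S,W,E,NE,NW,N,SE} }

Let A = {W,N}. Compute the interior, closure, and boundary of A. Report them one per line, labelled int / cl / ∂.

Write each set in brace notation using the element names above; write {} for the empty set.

interior: largest open inside A is {W,N} (from {}, {N}, {W}, {W,N})
cl via duality: int({S,E,NE,NW,SE}) = {S,NW,SE}, so X∖{S,NW,SE} = {W,E,NE,N}
cl∖int = {E,NE}

int(A) = {W,N}
cl(A)  = {W,E,NE,N}
∂A     = {E,NE}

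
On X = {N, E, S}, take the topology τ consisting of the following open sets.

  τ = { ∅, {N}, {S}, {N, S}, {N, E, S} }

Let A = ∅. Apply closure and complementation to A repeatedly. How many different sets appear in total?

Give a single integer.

X∖A={N, E, S}, int(X∖A)={N, E, S}, hence cl(A)=∅
Orbit (k=closure, c=complement):
  1. A     = ∅
  2. cA    = {N, E, S}
(closed under both — stop)

2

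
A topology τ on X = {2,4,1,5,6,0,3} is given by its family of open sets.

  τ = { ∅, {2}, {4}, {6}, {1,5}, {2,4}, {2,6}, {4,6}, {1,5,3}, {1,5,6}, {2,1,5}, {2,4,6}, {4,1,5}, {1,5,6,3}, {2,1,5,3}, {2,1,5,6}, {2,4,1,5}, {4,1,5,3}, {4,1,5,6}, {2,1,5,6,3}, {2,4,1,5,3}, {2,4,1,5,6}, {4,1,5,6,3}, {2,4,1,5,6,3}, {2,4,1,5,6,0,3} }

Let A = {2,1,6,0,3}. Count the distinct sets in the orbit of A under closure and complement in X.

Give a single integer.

10

cl via duality: int({4,5}) = {4}, so X∖{4} = {2,1,5,6,0,3}
Write k for closure, c for complement:
  1. A     = {2,1,6,0,3}
  2. kA    = {2,1,5,6,0,3}
  3. cA    = {4,5}
  4. ckA   = {4}
  5. kcA   = {4,1,5,0,3}
  6. kckA  = {4,0}
  7. ckcA  = {2,6}
  8. ckckA = {2,1,5,6,3}
  9. kckcA = {2,6,0}
  10. ckckcA = {4,1,5,3}
applying k or c yields no new set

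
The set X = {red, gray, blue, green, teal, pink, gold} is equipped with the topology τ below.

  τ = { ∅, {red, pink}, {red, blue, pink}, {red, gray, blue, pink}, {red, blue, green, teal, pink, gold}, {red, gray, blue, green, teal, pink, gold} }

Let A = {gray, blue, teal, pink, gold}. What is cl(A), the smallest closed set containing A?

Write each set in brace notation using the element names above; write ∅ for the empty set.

closure: X∖int(X∖A) = X∖∅ = {red, gray, blue, green, teal, pink, gold}

{red, gray, blue, green, teal, pink, gold}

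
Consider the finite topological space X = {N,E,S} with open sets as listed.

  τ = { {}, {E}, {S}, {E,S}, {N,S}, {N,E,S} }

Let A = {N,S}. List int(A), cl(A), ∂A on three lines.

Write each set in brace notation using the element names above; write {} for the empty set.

int(A) = {N,S}
cl(A)  = {N,S}
∂A     = {}

U open, U⊆A: {}, {S}, {N,S}. int(A) = ⋃ = {N,S}
X∖A={E}, int(X∖A)={E}, hence cl(A)={N,S}
∂A: remove int from cl → {}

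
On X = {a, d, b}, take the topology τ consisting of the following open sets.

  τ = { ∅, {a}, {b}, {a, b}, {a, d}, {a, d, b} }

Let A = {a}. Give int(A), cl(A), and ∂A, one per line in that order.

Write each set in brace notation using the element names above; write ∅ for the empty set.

U open, U⊆A: ∅, {a}. int(A) = ⋃ = {a}
X∖A={d, b}, int(X∖A)={b}, hence cl(A)={a, d}
∂A: remove int from cl → {d}

int(A) = {a}
cl(A)  = {a, d}
∂A     = {d}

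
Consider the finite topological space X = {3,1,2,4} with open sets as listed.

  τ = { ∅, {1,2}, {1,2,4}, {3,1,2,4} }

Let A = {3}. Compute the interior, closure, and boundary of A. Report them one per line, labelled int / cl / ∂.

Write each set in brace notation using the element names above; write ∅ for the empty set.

int(A) = ∅
cl(A)  = {3}
∂A     = {3}

U open, U⊆A: ∅. int(A) = ⋃ = ∅
X∖A={1,2,4}, int(X∖A)={1,2,4}, hence cl(A)={3}
∂A: remove int from cl → {3}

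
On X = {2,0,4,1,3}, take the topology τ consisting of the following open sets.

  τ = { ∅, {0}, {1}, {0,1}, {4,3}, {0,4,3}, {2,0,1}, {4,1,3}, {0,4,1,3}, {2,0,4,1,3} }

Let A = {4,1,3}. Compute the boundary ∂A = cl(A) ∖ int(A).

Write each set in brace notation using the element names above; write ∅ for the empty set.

opens ⊆ A: ∅, {1}, {4,3}, {4,1,3}; union → int = {4,1,3}
complement {2,0}; its interior {0}; cl(A) = X∖{0} = {2,4,1,3}
boundary = {2,4,1,3} ∖ {4,1,3} = {2}

{2}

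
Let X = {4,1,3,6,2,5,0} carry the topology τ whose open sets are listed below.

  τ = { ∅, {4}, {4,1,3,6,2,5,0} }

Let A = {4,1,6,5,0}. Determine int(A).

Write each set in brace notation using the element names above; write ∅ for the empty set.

interior: largest open inside A is {4} (from ∅, {4})

{4}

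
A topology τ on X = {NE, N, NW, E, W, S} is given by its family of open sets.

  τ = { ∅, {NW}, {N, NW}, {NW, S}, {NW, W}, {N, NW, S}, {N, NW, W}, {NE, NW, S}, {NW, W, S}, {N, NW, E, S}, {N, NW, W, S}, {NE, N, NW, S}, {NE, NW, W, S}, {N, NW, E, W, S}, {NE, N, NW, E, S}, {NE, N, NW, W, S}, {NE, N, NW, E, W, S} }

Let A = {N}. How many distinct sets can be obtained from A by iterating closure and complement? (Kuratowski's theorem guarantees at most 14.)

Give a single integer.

6

complement {NE, NW, E, W, S}; its interior {NE, NW, W, S}; cl(A) = X∖{NE, NW, W, S} = {N, E}
With k = closure, c = complement:
  1. A     = {N}
  2. kA    = {N, E}
  3. cA    = {NE, NW, E, W, S}
  4. ckA   = {NE, NW, W, S}
  5. kcA   = {NE, N, NW, E, W, S}
  6. ckcA  = ∅
k, c of each give nothing new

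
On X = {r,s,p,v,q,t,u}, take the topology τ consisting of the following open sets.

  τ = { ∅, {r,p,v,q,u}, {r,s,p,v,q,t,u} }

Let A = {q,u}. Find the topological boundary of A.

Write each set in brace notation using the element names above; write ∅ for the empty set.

open subsets of A: ∅; so int(A) = ∅
closure: X∖int(X∖A) = X∖∅ = {r,s,p,v,q,t,u}
∂A = {r,s,p,v,q,t,u} minus ∅ = {r,s,p,v,q,t,u}

{r,s,p,v,q,t,u}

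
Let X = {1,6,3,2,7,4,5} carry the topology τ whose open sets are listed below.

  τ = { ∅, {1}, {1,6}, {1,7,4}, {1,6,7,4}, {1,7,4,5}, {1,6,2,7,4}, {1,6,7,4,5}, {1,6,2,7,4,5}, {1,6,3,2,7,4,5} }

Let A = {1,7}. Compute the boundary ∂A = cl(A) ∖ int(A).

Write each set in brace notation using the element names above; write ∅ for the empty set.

{6,3,2,7,4,5}

interior: largest open inside A is {1} (from ∅, {1})
cl via duality: int({6,3,2,4,5}) = ∅, so X∖∅ = {1,6,3,2,7,4,5}
cl∖int = {6,3,2,7,4,5}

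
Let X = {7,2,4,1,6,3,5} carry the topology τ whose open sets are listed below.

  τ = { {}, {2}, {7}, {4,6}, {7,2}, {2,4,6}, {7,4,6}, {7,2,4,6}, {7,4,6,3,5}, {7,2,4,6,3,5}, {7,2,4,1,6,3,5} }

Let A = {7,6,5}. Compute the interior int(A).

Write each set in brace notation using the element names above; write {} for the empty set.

open subsets of A: {}, {7}; so int(A) = {7}

{7}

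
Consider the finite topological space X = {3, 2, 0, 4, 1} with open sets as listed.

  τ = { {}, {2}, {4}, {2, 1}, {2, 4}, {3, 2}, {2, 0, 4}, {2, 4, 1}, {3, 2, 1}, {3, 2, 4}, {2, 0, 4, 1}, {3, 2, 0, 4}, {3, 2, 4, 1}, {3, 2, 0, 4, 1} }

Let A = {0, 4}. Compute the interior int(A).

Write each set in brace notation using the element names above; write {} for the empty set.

{4}

U open, U⊆A: {}, {4}. int(A) = ⋃ = {4}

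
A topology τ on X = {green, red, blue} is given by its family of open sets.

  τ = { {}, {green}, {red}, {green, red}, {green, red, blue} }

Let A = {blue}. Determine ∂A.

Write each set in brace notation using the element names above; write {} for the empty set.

{blue}

open subsets of A: {}; so int(A) = {}
closure: X∖int(X∖A) = X∖{green, red} = {blue}
∂A = {blue} minus {} = {blue}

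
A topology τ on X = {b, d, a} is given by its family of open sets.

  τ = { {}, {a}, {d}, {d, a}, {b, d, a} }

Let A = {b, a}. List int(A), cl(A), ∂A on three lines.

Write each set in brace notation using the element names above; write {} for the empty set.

int(A) = {a}
cl(A)  = {b, a}
∂A     = {b}

opens ⊆ A: {}, {a}; union → int = {a}
complement {d}; its interior {d}; cl(A) = X∖{d} = {b, a}
boundary = {b, a} ∖ {a} = {b}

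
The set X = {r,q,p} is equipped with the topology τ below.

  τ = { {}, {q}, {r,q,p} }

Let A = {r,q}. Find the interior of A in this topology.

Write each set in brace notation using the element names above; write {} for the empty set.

opens ⊆ A: {}, {q}; union → int = {q}

{q}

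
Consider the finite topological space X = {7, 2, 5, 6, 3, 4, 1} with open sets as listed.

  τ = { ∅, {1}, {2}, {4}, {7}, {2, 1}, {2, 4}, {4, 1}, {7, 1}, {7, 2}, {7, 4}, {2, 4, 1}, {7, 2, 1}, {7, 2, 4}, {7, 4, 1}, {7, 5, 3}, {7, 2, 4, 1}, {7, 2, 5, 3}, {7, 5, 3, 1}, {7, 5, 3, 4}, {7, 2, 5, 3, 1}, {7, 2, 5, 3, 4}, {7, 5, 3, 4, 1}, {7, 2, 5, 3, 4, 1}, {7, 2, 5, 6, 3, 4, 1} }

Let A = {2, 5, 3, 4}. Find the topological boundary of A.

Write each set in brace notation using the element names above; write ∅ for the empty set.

{5, 6, 3}

open subsets of A: ∅, {4}, {2}, {2, 4}; so int(A) = {2, 4}
closure: X∖int(X∖A) = X∖{7, 1} = {2, 5, 6, 3, 4}
∂A = {2, 5, 6, 3, 4} minus {2, 4} = {5, 6, 3}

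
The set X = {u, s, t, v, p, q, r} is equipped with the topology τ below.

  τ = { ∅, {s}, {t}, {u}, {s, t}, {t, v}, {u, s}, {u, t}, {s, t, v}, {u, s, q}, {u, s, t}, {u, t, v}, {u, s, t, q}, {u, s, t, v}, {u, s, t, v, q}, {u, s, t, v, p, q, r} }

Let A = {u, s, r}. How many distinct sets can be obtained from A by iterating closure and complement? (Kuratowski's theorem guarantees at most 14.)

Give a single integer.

X∖A={t, v, p, q}, int(X∖A)={t, v}, hence cl(A)={u, s, p, q, r}
Orbit (k=closure, c=complement):
  1. A     = {u, s, r}
  2. kA    = {u, s, p, q, r}
  3. cA    = {t, v, p, q}
  4. ckA   = {t, v}
  5. kcA   = {t, v, p, q, r}
  6. kckA  = {t, v, p, r}
  7. ckcA  = {u, s}
  8. ckckA = {u, s, q}
(closed under both — stop)

8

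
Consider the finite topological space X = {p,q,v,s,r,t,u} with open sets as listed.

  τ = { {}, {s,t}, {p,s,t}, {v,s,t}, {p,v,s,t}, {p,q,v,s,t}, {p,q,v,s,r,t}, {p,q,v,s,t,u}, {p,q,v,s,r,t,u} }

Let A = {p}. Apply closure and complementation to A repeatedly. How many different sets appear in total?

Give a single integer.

complement {q,v,s,r,t,u}; its interior {v,s,t}; cl(A) = X∖{v,s,t} = {p,q,r,u}
With k = closure, c = complement:
  1. A     = {p}
  2. kA    = {p,q,r,u}
  3. cA    = {q,v,s,r,t,u}
  4. ckA   = {v,s,t}
  5. kcA   = {p,q,v,s,r,t,u}
  6. ckcA  = {}
k, c of each give nothing new

6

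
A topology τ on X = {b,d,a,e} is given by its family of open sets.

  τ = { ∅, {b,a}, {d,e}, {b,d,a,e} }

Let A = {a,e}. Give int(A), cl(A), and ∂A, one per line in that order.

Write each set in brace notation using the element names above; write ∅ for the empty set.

int(A) = ∅
cl(A)  = {b,d,a,e}
∂A     = {b,d,a,e}

interior: largest open inside A is ∅ (from ∅)
cl via duality: int({b,d}) = ∅, so X∖∅ = {b,d,a,e}
cl∖int = {b,d,a,e}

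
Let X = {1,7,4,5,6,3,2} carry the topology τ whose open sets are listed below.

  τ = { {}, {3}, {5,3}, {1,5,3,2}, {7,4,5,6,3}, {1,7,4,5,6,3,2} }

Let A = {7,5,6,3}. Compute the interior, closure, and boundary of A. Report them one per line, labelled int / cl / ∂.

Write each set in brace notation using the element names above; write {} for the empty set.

opens ⊆ A: {}, {3}, {5,3}; union → int = {5,3}
complement {1,4,2}; its interior {}; cl(A) = X∖{} = {1,7,4,5,6,3,2}
boundary = {1,7,4,5,6,3,2} ∖ {5,3} = {1,7,4,6,2}

int(A) = {5,3}
cl(A)  = {1,7,4,5,6,3,2}
∂A     = {1,7,4,6,2}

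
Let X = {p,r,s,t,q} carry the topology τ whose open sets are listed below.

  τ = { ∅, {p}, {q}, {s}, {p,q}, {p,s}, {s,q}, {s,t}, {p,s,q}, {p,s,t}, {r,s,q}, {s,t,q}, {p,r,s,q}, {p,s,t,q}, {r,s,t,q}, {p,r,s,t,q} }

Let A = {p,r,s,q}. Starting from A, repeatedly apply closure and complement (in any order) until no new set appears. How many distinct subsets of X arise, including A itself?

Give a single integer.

cl via duality: int({t}) = ∅, so X∖∅ = {p,r,s,t,q}
Write k for closure, c for complement:
  1. A     = {p,r,s,q}
  2. kA    = {p,r,s,t,q}
  3. cA    = {t}
  4. ckA   = ∅
applying k or c yields no new set

4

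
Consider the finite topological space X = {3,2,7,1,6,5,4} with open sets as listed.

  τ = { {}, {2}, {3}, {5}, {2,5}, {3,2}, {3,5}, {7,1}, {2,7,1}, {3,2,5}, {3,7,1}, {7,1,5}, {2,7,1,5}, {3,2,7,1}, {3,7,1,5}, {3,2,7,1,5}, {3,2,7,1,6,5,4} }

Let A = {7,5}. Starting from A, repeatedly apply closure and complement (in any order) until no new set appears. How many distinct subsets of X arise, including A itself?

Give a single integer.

X∖A={3,2,1,6,4}, int(X∖A)={3,2}, hence cl(A)={7,1,6,5,4}
Orbit (k=closure, c=complement):
  1. A     = {7,5}
  2. kA    = {7,1,6,5,4}
  3. cA    = {3,2,1,6,4}
  4. ckA   = {3,2}
  5. kcA   = {3,2,7,1,6,4}
  6. kckA  = {3,2,6,4}
  7. ckcA  = {5}
  8. ckckA = {7,1,5}
  9. kckcA = {6,5,4}
  10. ckckcA = {3,2,7,1}
(closed under both — stop)

10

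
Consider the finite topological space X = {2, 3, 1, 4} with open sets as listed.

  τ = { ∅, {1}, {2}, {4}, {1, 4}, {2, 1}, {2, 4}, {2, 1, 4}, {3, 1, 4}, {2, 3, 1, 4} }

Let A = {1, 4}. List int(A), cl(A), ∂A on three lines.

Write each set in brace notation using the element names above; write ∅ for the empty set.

interior: largest open inside A is {1, 4} (from ∅, {4}, {1}, {1, 4})
cl via duality: int({2, 3}) = {2}, so X∖{2} = {3, 1, 4}
cl∖int = {3}

int(A) = {1, 4}
cl(A)  = {3, 1, 4}
∂A     = {3}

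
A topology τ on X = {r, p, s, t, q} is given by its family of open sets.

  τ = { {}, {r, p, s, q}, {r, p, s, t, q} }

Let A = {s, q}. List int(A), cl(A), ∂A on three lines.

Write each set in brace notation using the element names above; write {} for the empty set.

opens ⊆ A: {}; union → int = {}
complement {r, p, t}; its interior {}; cl(A) = X∖{} = {r, p, s, t, q}
boundary = {r, p, s, t, q} ∖ {} = {r, p, s, t, q}

int(A) = {}
cl(A)  = {r, p, s, t, q}
∂A     = {r, p, s, t, q}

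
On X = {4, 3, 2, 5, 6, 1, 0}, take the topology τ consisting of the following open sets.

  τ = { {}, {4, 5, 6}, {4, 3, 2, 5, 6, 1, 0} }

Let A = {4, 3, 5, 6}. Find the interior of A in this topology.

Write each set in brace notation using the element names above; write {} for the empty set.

{4, 5, 6}

interior: largest open inside A is {4, 5, 6} (from {}, {4, 5, 6})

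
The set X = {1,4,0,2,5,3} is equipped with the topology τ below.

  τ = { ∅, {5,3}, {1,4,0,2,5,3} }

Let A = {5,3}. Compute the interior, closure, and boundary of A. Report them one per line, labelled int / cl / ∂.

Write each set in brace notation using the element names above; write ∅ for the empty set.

interior: largest open inside A is {5,3} (from ∅, {5,3})
cl via duality: int({1,4,0,2}) = ∅, so X∖∅ = {1,4,0,2,5,3}
cl∖int = {1,4,0,2}

int(A) = {5,3}
cl(A)  = {1,4,0,2,5,3}
∂A     = {1,4,0,2}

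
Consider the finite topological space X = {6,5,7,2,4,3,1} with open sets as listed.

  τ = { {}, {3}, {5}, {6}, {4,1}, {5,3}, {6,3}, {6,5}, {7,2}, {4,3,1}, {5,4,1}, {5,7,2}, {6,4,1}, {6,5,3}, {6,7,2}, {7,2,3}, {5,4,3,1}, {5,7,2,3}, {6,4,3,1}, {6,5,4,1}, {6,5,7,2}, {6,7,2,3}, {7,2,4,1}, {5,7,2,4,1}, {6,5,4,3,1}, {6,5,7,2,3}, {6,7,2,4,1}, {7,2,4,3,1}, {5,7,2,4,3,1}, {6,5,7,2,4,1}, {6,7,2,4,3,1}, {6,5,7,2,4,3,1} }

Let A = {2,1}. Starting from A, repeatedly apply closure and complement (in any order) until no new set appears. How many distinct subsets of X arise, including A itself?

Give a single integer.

6

cl via duality: int({6,5,7,4,3}) = {6,5,3}, so X∖{6,5,3} = {7,2,4,1}
Write k for closure, c for complement:
  1. A     = {2,1}
  2. kA    = {7,2,4,1}
  3. cA    = {6,5,7,4,3}
  4. ckA   = {6,5,3}
  5. kcA   = {6,5,7,2,4,3,1}
  6. ckcA  = {}
applying k or c yields no new set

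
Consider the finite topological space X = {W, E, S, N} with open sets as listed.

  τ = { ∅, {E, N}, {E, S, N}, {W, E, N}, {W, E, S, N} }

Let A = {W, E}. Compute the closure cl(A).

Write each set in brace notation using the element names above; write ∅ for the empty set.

X∖A={S, N}, int(X∖A)=∅, hence cl(A)={W, E, S, N}

{W, E, S, N}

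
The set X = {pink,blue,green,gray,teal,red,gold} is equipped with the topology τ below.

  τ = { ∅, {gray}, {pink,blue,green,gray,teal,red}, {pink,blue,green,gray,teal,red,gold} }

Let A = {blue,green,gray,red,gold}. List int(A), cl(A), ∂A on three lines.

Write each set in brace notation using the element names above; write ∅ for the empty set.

U open, U⊆A: ∅, {gray}. int(A) = ⋃ = {gray}
X∖A={pink,teal}, int(X∖A)=∅, hence cl(A)={pink,blue,green,gray,teal,red,gold}
∂A: remove int from cl → {pink,blue,green,teal,red,gold}

int(A) = {gray}
cl(A)  = {pink,blue,green,gray,teal,red,gold}
∂A     = {pink,blue,green,teal,red,gold}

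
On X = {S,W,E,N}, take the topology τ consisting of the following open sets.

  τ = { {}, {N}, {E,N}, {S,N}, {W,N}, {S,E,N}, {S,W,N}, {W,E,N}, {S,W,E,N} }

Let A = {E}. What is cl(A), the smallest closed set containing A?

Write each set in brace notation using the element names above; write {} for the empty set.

{E}

cl via duality: int({S,W,N}) = {S,W,N}, so X∖{S,W,N} = {E}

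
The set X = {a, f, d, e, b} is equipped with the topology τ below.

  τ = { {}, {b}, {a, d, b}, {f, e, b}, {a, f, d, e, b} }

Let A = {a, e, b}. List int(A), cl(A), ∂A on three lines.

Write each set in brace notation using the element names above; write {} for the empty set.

open subsets of A: {}, {b}; so int(A) = {b}
closure: X∖int(X∖A) = X∖{} = {a, f, d, e, b}
∂A = {a, f, d, e, b} minus {b} = {a, f, d, e}

int(A) = {b}
cl(A)  = {a, f, d, e, b}
∂A     = {a, f, d, e}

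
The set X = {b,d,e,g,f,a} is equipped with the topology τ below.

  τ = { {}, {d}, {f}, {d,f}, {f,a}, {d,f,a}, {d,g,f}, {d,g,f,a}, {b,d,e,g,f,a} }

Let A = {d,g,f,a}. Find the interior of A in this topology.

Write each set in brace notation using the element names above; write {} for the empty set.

{d,g,f,a}

opens ⊆ A: {}, {f}, {d}, {f,a}, {d,f}, {d,g,f}, {d,f,a}, {d,g,f,a}; union → int = {d,g,f,a}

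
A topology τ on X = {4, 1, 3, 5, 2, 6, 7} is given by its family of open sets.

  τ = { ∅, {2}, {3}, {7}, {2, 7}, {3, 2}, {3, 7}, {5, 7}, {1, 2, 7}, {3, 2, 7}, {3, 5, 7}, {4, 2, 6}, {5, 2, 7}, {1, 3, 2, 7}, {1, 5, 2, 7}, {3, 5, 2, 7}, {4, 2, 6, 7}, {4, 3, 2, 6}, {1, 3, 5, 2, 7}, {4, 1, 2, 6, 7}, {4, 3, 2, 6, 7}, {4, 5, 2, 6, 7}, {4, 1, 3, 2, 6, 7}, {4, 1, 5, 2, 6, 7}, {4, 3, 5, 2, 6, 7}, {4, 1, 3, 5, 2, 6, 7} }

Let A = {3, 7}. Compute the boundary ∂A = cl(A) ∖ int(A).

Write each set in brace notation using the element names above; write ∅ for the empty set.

interior: largest open inside A is {3, 7} (from ∅, {7}, {3}, {3, 7})
cl via duality: int({4, 1, 5, 2, 6}) = {4, 2, 6}, so X∖{4, 2, 6} = {1, 3, 5, 7}
cl∖int = {1, 5}

{1, 5}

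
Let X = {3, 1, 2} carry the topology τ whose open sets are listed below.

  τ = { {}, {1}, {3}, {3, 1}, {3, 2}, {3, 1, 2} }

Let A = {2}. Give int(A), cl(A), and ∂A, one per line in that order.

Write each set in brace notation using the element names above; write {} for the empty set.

U open, U⊆A: {}. int(A) = ⋃ = {}
X∖A={3, 1}, int(X∖A)={3, 1}, hence cl(A)={2}
∂A: remove int from cl → {2}

int(A) = {}
cl(A)  = {2}
∂A     = {2}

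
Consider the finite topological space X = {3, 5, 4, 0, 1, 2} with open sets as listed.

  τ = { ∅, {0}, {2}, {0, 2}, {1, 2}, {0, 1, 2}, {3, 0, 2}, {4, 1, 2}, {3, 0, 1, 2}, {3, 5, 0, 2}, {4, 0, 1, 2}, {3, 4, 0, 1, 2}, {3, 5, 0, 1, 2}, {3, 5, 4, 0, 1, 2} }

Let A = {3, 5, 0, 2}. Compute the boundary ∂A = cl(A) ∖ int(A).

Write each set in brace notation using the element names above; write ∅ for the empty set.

open subsets of A: ∅, {0}, {2}, {0, 2}, {3, 0, 2}, {3, 5, 0, 2}; so int(A) = {3, 5, 0, 2}
closure: X∖int(X∖A) = X∖∅ = {3, 5, 4, 0, 1, 2}
∂A = {3, 5, 4, 0, 1, 2} minus {3, 5, 0, 2} = {4, 1}

{4, 1}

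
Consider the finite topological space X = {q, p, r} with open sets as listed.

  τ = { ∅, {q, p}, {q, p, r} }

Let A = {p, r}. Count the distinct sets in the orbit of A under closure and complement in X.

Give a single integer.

4

closure: X∖int(X∖A) = X∖∅ = {q, p, r}
Let k=closure and c=complement:
  1. A     = {p, r}
  2. kA    = {q, p, r}
  3. cA    = {q}
  4. ckA   = ∅
— saturated at 4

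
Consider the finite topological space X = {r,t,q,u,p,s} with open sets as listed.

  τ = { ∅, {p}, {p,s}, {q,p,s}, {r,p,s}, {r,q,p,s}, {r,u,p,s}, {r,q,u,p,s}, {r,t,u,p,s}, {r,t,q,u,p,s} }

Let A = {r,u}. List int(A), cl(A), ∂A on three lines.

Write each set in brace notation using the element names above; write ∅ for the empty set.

U open, U⊆A: ∅. int(A) = ⋃ = ∅
X∖A={t,q,p,s}, int(X∖A)={q,p,s}, hence cl(A)={r,t,u}
∂A: remove int from cl → {r,t,u}

int(A) = ∅
cl(A)  = {r,t,u}
∂A     = {r,t,u}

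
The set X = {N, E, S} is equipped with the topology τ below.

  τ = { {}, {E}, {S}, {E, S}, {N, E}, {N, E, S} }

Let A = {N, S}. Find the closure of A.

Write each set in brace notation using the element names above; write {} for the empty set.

closure: X∖int(X∖A) = X∖{E} = {N, S}

{N, S}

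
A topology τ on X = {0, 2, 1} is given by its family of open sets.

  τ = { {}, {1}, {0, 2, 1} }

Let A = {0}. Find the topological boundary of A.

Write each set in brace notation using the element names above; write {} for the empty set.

{0, 2}

opens ⊆ A: {}; union → int = {}
complement {2, 1}; its interior {1}; cl(A) = X∖{1} = {0, 2}
boundary = {0, 2} ∖ {} = {0, 2}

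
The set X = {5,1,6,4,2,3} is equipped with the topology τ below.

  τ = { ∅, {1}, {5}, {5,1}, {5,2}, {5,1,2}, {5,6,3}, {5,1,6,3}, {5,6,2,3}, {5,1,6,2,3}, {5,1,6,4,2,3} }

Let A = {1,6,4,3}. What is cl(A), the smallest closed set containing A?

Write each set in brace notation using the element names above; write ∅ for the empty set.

{1,6,4,3}

closure: X∖int(X∖A) = X∖{5,2} = {1,6,4,3}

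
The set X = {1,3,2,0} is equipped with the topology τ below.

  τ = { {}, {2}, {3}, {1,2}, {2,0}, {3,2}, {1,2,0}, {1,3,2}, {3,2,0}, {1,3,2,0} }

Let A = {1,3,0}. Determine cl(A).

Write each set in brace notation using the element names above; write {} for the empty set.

X∖A={2}, int(X∖A)={2}, hence cl(A)={1,3,0}

{1,3,0}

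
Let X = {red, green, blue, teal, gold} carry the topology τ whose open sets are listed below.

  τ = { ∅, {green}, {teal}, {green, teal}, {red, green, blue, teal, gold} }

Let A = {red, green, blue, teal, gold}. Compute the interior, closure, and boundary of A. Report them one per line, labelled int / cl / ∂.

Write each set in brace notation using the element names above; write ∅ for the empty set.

open subsets of A: ∅, {teal}, {green}, {green, teal}, {red, green, blue, teal, gold}; so int(A) = {red, green, blue, teal, gold}
closure: X∖int(X∖A) = X∖∅ = {red, green, blue, teal, gold}
∂A = {red, green, blue, teal, gold} minus {red, green, blue, teal, gold} = ∅

int(A) = {red, green, blue, teal, gold}
cl(A)  = {red, green, blue, teal, gold}
∂A     = ∅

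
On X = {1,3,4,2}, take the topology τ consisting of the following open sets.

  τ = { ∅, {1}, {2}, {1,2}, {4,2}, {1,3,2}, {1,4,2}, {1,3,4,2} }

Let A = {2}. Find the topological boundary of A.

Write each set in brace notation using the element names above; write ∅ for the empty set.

open subsets of A: ∅, {2}; so int(A) = {2}
closure: X∖int(X∖A) = X∖{1} = {3,4,2}
∂A = {3,4,2} minus {2} = {3,4}

{3,4}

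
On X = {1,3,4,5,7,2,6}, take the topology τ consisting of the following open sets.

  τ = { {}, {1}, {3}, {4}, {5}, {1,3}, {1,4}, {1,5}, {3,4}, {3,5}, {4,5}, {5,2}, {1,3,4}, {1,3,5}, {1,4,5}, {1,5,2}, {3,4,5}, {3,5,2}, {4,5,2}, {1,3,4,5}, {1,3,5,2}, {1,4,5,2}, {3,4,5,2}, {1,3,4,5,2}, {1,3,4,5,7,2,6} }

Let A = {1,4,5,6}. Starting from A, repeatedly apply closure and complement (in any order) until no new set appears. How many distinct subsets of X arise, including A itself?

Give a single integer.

8

complement {3,7,2}; its interior {3}; cl(A) = X∖{3} = {1,4,5,7,2,6}
With k = closure, c = complement:
  1. A     = {1,4,5,6}
  2. kA    = {1,4,5,7,2,6}
  3. cA    = {3,7,2}
  4. ckA   = {3}
  5. kcA   = {3,7,2,6}
  6. kckA  = {3,7,6}
  7. ckcA  = {1,4,5}
  8. ckckA = {1,4,5,2}
k, c of each give nothing new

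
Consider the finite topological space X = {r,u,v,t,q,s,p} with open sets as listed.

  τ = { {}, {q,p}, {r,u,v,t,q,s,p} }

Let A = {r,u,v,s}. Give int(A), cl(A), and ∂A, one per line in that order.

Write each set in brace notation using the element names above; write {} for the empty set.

interior: largest open inside A is {} (from {})
cl via duality: int({t,q,p}) = {q,p}, so X∖{q,p} = {r,u,v,t,s}
cl∖int = {r,u,v,t,s}

int(A) = {}
cl(A)  = {r,u,v,t,s}
∂A     = {r,u,v,t,s}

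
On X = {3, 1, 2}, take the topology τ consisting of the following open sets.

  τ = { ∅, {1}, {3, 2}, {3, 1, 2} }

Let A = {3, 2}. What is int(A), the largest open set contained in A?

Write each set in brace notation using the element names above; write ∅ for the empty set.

opens ⊆ A: ∅, {3, 2}; union → int = {3, 2}

{3, 2}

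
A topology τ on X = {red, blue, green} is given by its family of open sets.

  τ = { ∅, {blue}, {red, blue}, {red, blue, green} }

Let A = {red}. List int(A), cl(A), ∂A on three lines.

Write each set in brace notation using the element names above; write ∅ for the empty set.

int(A) = ∅
cl(A)  = {red, green}
∂A     = {red, green}

U open, U⊆A: ∅. int(A) = ⋃ = ∅
X∖A={blue, green}, int(X∖A)={blue}, hence cl(A)={red, green}
∂A: remove int from cl → {red, green}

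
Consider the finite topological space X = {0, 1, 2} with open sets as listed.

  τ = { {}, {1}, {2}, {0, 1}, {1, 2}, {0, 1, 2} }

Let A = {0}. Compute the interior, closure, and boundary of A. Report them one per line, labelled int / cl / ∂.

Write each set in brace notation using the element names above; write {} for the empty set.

int(A) = {}
cl(A)  = {0}
∂A     = {0}

U open, U⊆A: {}. int(A) = ⋃ = {}
X∖A={1, 2}, int(X∖A)={1, 2}, hence cl(A)={0}
∂A: remove int from cl → {0}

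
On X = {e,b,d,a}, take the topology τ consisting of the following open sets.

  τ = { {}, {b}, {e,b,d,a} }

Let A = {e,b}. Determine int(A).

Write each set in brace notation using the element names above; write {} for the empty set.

opens ⊆ A: {}, {b}; union → int = {b}

{b}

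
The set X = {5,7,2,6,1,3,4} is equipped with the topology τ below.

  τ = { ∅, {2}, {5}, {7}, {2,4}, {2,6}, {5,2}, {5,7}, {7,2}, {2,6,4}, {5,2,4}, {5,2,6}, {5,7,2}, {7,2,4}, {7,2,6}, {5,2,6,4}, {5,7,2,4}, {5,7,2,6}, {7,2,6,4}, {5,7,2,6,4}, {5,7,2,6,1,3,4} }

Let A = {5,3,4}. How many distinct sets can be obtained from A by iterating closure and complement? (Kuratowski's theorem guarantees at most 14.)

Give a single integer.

cl via duality: int({7,2,6,1}) = {7,2,6}, so X∖{7,2,6} = {5,1,3,4}
Write k for closure, c for complement:
  1. A     = {5,3,4}
  2. kA    = {5,1,3,4}
  3. cA    = {7,2,6,1}
  4. ckA   = {7,2,6}
  5. kcA   = {7,2,6,1,3,4}
  6. ckcA  = {5}
  7. kckcA = {5,1,3}
  8. ckckcA = {7,2,6,4}
applying k or c yields no new set

8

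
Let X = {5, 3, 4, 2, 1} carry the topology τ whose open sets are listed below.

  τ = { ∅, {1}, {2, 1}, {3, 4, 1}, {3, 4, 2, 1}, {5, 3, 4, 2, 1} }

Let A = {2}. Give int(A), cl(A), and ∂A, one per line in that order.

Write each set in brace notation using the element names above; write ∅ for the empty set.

int(A) = ∅
cl(A)  = {5, 2}
∂A     = {5, 2}

U open, U⊆A: ∅. int(A) = ⋃ = ∅
X∖A={5, 3, 4, 1}, int(X∖A)={3, 4, 1}, hence cl(A)={5, 2}
∂A: remove int from cl → {5, 2}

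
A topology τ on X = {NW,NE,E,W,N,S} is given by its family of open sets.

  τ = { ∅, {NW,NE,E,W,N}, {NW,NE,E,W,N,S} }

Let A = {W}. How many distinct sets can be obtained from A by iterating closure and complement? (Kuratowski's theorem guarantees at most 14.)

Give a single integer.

closure: X∖int(X∖A) = X∖∅ = {NW,NE,E,W,N,S}
Let k=closure and c=complement:
  1. A     = {W}
  2. kA    = {NW,NE,E,W,N,S}
  3. cA    = {NW,NE,E,N,S}
  4. ckA   = ∅
— saturated at 4

4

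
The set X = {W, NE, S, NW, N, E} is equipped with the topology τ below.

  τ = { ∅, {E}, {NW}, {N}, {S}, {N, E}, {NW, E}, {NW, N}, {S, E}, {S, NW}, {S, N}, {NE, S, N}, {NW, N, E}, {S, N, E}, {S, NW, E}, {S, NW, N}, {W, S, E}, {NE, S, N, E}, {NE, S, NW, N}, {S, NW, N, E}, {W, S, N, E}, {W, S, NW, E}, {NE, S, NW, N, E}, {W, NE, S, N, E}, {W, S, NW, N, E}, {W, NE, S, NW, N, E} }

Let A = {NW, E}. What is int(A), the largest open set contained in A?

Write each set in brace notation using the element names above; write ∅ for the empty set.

U open, U⊆A: ∅, {NW}, {E}, {NW, E}. int(A) = ⋃ = {NW, E}

{NW, E}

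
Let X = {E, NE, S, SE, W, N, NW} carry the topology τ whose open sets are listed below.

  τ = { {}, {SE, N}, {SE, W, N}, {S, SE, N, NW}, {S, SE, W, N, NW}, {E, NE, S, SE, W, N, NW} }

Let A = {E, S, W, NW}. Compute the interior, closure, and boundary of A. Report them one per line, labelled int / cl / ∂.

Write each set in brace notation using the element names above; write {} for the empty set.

int(A) = {}
cl(A)  = {E, NE, S, W, NW}
∂A     = {E, NE, S, W, NW}

interior: largest open inside A is {} (from {})
cl via duality: int({NE, SE, N}) = {SE, N}, so X∖{SE, N} = {E, NE, S, W, NW}
cl∖int = {E, NE, S, W, NW}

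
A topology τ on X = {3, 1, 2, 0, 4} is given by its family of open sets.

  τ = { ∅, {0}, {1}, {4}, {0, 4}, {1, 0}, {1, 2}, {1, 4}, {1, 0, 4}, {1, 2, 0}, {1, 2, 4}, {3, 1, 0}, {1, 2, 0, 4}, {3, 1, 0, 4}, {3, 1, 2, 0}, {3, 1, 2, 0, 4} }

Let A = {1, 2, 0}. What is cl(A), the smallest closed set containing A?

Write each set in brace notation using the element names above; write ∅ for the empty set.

{3, 1, 2, 0}

complement {3, 4}; its interior {4}; cl(A) = X∖{4} = {3, 1, 2, 0}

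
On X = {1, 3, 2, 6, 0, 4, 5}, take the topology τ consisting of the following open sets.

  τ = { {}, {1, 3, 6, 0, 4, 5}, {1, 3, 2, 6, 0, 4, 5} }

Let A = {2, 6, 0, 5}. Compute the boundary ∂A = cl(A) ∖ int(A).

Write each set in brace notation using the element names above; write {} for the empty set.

open subsets of A: {}; so int(A) = {}
closure: X∖int(X∖A) = X∖{} = {1, 3, 2, 6, 0, 4, 5}
∂A = {1, 3, 2, 6, 0, 4, 5} minus {} = {1, 3, 2, 6, 0, 4, 5}

{1, 3, 2, 6, 0, 4, 5}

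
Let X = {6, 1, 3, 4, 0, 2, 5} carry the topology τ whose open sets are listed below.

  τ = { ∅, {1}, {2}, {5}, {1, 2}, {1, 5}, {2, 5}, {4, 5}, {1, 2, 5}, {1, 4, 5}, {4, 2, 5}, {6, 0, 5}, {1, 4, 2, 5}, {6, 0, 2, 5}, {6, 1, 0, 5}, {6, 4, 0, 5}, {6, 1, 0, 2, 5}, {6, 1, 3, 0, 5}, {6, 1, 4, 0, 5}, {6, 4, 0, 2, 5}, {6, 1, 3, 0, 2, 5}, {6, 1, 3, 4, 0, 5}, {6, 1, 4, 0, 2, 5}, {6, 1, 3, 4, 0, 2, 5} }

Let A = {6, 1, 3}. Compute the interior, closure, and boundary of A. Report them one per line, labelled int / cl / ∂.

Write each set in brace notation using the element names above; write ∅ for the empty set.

int(A) = {1}
cl(A)  = {6, 1, 3, 0}
∂A     = {6, 3, 0}

U open, U⊆A: ∅, {1}. int(A) = ⋃ = {1}
X∖A={4, 0, 2, 5}, int(X∖A)={4, 2, 5}, hence cl(A)={6, 1, 3, 0}
∂A: remove int from cl → {6, 3, 0}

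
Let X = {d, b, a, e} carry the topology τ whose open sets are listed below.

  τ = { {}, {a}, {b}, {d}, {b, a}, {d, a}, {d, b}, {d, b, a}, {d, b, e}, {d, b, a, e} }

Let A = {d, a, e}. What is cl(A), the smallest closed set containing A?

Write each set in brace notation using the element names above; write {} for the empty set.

cl via duality: int({b}) = {b}, so X∖{b} = {d, a, e}

{d, a, e}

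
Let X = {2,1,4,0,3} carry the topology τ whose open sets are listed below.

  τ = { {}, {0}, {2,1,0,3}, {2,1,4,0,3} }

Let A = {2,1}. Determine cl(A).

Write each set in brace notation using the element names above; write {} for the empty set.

X∖A={4,0,3}, int(X∖A)={0}, hence cl(A)={2,1,4,3}

{2,1,4,3}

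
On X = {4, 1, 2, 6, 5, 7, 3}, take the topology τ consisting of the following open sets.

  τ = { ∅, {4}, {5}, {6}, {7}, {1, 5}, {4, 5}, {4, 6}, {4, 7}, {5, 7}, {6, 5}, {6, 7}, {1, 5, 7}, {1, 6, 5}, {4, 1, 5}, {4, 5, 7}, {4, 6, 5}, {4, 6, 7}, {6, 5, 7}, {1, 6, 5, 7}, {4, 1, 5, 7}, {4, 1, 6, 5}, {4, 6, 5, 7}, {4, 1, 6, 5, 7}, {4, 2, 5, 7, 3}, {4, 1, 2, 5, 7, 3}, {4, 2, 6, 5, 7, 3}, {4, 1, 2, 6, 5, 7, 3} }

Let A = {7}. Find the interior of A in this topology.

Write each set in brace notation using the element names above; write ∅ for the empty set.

U open, U⊆A: ∅, {7}. int(A) = ⋃ = {7}

{7}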